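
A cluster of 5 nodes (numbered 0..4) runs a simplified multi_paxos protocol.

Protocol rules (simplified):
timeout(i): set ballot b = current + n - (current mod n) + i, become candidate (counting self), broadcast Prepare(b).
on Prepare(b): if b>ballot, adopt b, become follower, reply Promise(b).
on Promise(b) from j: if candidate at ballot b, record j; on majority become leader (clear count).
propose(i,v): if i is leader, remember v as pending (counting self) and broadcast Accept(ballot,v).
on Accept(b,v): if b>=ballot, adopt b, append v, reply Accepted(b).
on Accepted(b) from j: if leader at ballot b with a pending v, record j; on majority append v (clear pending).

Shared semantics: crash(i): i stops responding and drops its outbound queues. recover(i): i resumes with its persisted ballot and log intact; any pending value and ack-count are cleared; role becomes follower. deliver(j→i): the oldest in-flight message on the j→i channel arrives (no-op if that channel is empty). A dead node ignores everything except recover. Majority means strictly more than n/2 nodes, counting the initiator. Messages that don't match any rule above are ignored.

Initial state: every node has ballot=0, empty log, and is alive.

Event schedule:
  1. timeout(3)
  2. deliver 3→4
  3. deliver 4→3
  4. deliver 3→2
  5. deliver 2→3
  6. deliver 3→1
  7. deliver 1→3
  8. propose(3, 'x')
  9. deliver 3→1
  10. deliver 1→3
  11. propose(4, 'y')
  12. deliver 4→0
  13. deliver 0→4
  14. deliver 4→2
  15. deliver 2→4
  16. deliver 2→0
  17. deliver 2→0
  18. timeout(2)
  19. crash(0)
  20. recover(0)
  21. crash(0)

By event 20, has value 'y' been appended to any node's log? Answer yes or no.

1. timeout(3):  <3:cand b8 ->
2. deliver 3→4:  <4:foll b8 ->
3. deliver 4→3:  nop
4. deliver 3→2:  <2:foll b8 ->
5. deliver 2→3:  <3:lead b8 ->
6. deliver 3→1:  <1:foll b8 ->
7. deliver 1→3:  nop
8. propose(3,'x'):  nop
9. deliver 3→1:  <1:foll b8 x>
10. deliver 1→3:  nop
11. propose(4,'y'):  nop
12. deliver 4→0:  nop
13. deliver 0→4:  nop
14. deliver 4→2:  nop
15. deliver 2→4:  nop
16. deliver 2→0:  nop
17. deliver 2→0:  nop
18. timeout(2):  <2:cand b12 ->
19. crash(0):  <0:✗foll b0 ->
20. recover(0):  <0:foll b0 ->

no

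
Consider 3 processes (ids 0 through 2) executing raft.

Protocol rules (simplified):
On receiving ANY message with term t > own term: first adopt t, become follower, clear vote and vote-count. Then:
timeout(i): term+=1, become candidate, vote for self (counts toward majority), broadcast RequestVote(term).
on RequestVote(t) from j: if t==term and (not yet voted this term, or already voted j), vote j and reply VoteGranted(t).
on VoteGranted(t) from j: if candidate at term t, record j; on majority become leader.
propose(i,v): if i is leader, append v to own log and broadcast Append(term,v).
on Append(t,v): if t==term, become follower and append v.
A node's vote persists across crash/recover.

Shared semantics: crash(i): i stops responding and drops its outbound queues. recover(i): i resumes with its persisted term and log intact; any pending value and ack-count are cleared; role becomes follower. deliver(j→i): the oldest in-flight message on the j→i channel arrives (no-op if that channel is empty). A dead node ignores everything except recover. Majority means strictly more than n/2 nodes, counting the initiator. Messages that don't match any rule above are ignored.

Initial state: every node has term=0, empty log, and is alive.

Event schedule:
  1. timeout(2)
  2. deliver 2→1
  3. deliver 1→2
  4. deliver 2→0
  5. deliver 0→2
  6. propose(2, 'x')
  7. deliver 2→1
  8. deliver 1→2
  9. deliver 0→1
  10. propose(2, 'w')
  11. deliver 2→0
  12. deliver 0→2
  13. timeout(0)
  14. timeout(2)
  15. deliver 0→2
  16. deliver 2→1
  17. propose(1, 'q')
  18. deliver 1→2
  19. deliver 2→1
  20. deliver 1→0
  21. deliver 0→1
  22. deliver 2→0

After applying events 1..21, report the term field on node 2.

step 1 timeout(2): 2={cand,t=1,log=-}
step 2 deliver 2→1: 1={foll,t=1,log=-}
step 3 deliver 1→2: 2={lead,t=1,log=-}
step 4 deliver 2→0: 0={foll,t=1,log=-}
step 5 deliver 0→2: —
step 6 propose(2,'x'): 2={lead,t=1,log=x}
step 7 deliver 2→1: 1={foll,t=1,log=x}
step 8 deliver 1→2: —
step 9 deliver 0→1: —
step 10 propose(2,'w'): 2={lead,t=1,log=x,w}
step 11 deliver 2→0: 0={foll,t=1,log=x}
step 12 deliver 0→2: —
step 13 timeout(0): 0={cand,t=2,log=x}
step 14 timeout(2): 2={cand,t=2,log=x,w}
step 15 deliver 0→2: —
step 16 deliver 2→1: 1={foll,t=1,log=x,w}
step 17 propose(1,'q'): —
step 18 deliver 1→2: —
step 19 deliver 2→1: 1={foll,t=2,log=x,w}
step 20 deliver 1→0: —
step 21 deliver 0→1: —

2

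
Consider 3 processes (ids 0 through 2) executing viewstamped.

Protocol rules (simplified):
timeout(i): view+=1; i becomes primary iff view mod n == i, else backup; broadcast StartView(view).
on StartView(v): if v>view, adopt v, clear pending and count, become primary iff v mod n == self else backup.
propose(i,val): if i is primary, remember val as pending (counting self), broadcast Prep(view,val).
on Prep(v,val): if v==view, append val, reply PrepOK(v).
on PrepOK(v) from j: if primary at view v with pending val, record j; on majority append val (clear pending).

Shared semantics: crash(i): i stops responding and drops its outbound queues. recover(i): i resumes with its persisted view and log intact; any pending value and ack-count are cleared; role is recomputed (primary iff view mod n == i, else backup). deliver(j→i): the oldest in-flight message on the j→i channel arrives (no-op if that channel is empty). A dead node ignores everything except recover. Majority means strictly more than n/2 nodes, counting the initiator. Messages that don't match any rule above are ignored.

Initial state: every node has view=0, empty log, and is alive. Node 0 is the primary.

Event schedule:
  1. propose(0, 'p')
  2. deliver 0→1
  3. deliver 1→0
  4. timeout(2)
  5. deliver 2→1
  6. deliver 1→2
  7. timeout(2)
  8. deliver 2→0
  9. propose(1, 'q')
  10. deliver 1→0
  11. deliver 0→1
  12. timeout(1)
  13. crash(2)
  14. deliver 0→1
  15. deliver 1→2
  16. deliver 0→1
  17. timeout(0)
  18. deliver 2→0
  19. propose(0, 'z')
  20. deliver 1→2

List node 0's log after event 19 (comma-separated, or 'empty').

p,q

e1 propose(0,'p'): ·
e2 deliver 0→1: 1[back,v=0,p]
e3 deliver 1→0: 0[prim,v=0,p]
e4 timeout(2): 2[back,v=1,-]
e5 deliver 2→1: 1[prim,v=1,p]
e6 deliver 1→2: ·
e7 timeout(2): 2[prim,v=2,-]
e8 deliver 2→0: 0[back,v=1,p]
e9 propose(1,'q'): ·
e10 deliver 1→0: 0[back,v=1,p,q]
e11 deliver 0→1: 1[prim,v=1,p,q]
e12 timeout(1): 1[back,v=2,p,q]
e13 crash(2): 2[✗prim,v=2,-]
e14 deliver 0→1: ·
e15 deliver 1→2: ·
e16 deliver 0→1: ·
e17 timeout(0): 0[back,v=2,p,q]
e18 deliver 2→0: ·
e19 propose(0,'z'): ·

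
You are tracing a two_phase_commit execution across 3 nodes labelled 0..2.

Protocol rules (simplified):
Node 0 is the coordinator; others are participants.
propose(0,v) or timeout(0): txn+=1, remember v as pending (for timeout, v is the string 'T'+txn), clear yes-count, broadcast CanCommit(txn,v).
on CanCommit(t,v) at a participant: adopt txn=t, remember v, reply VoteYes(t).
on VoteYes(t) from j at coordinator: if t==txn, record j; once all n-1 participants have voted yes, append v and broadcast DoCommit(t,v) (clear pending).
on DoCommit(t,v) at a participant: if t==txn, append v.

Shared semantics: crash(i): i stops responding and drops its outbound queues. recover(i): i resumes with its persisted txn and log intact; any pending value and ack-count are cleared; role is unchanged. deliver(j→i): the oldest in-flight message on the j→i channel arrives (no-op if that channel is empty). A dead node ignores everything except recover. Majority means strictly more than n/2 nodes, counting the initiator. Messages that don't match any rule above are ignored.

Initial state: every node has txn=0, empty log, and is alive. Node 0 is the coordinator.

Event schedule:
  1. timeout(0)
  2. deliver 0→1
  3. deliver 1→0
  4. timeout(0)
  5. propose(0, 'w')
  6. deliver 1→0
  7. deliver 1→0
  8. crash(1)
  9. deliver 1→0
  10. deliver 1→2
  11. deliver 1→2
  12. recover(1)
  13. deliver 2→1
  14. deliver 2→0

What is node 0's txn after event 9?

step 1 timeout(0): 0={coor,t=1,log=-}
step 2 deliver 0→1: 1={part,t=1,log=-}
step 3 deliver 1→0: —
step 4 timeout(0): 0={coor,t=2,log=-}
step 5 propose(0,'w'): 0={coor,t=3,log=-}
step 6 deliver 1→0: —
step 7 deliver 1→0: —
step 8 crash(1): 1={✗part,t=1,log=-}
step 9 deliver 1→0: —

3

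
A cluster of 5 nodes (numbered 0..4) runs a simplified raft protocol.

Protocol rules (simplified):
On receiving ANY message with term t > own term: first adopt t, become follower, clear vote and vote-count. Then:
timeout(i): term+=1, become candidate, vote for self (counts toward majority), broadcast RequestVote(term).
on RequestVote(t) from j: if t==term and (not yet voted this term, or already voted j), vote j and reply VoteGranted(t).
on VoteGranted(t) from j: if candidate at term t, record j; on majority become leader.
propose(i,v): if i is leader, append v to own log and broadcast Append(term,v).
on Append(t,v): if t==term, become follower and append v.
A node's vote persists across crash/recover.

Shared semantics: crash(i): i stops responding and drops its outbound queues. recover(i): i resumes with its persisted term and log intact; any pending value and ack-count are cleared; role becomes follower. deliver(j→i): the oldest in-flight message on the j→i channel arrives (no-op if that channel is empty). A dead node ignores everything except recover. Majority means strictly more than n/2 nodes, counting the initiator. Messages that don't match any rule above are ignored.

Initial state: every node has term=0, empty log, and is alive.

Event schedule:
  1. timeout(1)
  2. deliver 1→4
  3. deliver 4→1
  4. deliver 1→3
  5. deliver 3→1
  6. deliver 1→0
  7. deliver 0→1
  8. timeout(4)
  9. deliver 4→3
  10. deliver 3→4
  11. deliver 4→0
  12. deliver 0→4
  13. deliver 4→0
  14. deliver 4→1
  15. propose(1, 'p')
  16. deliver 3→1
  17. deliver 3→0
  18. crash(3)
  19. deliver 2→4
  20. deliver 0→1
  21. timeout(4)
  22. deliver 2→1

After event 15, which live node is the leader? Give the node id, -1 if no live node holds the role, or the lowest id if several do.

after 1 — timeout(1): n1:cand/t1/[-]
after 2 — deliver 1→4: n4:foll/t1/[-]
after 3 — deliver 4→1: ·
after 4 — deliver 1→3: n3:foll/t1/[-]
after 5 — deliver 3→1: n1:lead/t1/[-]
after 6 — deliver 1→0: n0:foll/t1/[-]
after 7 — deliver 0→1: ·
after 8 — timeout(4): n4:cand/t2/[-]
after 9 — deliver 4→3: n3:foll/t2/[-]
after 10 — deliver 3→4: ·
after 11 — deliver 4→0: n0:foll/t2/[-]
after 12 — deliver 0→4: n4:lead/t2/[-]
after 13 — deliver 4→0: ·
after 14 — deliver 4→1: n1:foll/t2/[-]
after 15 — propose(1,'p'): ·

4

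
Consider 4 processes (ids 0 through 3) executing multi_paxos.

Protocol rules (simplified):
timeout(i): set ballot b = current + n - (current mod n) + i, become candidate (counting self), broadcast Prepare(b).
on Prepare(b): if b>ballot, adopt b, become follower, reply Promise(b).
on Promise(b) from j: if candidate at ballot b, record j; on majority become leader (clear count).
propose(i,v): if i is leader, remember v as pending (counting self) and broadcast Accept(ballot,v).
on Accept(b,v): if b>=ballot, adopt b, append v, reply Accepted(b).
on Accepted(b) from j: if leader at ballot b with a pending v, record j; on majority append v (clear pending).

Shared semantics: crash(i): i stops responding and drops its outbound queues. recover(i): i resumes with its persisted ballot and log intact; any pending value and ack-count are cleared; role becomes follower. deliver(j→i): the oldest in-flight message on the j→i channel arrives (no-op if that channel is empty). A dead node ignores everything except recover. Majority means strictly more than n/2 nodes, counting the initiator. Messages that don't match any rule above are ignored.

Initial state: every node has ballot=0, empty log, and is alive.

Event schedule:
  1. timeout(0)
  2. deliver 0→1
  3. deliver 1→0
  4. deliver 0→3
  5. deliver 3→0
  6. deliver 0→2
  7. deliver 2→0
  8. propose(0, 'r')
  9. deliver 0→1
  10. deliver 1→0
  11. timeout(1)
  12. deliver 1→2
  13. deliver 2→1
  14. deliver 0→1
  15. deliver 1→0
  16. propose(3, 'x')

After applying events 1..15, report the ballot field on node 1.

9

[1] timeout(0) → N0(cand b4 [-])
[2] deliver 0→1 → N1(foll b4 [-])
[3] deliver 1→0 → ∅
[4] deliver 0→3 → N3(foll b4 [-])
[5] deliver 3→0 → N0(lead b4 [-])
[6] deliver 0→2 → N2(foll b4 [-])
[7] deliver 2→0 → ∅
[8] propose(0,'r') → ∅
[9] deliver 0→1 → N1(foll b4 [r])
[10] deliver 1→0 → ∅
[11] timeout(1) → N1(cand b9 [r])
[12] deliver 1→2 → N2(foll b9 [-])
[13] deliver 2→1 → ∅
[14] deliver 0→1 → ∅
[15] deliver 1→0 → N0(foll b9 [-])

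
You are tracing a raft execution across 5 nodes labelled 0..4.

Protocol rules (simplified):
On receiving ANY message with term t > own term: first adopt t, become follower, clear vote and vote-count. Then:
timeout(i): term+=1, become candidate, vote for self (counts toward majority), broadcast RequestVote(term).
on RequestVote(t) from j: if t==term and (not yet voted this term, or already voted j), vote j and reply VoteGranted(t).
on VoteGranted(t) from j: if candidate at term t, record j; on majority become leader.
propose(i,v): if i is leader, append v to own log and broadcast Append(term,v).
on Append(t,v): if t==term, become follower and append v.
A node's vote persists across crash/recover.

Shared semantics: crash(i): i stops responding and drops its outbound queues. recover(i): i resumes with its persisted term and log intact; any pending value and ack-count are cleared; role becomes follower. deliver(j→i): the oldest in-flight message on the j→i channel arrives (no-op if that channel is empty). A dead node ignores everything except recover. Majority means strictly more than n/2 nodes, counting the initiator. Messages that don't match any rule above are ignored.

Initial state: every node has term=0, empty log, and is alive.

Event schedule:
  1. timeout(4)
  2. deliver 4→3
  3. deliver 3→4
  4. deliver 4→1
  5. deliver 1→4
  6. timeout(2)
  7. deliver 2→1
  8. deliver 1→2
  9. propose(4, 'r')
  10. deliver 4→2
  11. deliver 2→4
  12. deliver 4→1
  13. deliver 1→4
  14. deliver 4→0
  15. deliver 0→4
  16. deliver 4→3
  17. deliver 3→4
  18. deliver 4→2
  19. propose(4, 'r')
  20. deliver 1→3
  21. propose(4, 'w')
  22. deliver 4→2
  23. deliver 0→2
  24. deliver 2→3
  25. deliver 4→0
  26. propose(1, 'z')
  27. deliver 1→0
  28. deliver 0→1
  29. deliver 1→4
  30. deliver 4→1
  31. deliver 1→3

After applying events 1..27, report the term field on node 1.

1

e1 timeout(4): 4[cand,t=1,-]
e2 deliver 4→3: 3[foll,t=1,-]
e3 deliver 3→4: ·
e4 deliver 4→1: 1[foll,t=1,-]
e5 deliver 1→4: 4[lead,t=1,-]
e6 timeout(2): 2[cand,t=1,-]
e7 deliver 2→1: ·
e8 deliver 1→2: ·
e9 propose(4,'r'): 4[lead,t=1,r]
e10 deliver 4→2: ·
e11 deliver 2→4: ·
e12 deliver 4→1: 1[foll,t=1,r]
e13 deliver 1→4: ·
e14 deliver 4→0: 0[foll,t=1,-]
e15 deliver 0→4: ·
e16 deliver 4→3: 3[foll,t=1,r]
e17 deliver 3→4: ·
e18 deliver 4→2: 2[foll,t=1,r]
e19 propose(4,'r'): 4[lead,t=1,r,r]
e20 deliver 1→3: ·
e21 propose(4,'w'): 4[lead,t=1,r,r,w]
e22 deliver 4→2: 2[foll,t=1,r,r]
e23 deliver 0→2: ·
e24 deliver 2→3: ·
e25 deliver 4→0: 0[foll,t=1,r]
e26 propose(1,'z'): ·
e27 deliver 1→0: ·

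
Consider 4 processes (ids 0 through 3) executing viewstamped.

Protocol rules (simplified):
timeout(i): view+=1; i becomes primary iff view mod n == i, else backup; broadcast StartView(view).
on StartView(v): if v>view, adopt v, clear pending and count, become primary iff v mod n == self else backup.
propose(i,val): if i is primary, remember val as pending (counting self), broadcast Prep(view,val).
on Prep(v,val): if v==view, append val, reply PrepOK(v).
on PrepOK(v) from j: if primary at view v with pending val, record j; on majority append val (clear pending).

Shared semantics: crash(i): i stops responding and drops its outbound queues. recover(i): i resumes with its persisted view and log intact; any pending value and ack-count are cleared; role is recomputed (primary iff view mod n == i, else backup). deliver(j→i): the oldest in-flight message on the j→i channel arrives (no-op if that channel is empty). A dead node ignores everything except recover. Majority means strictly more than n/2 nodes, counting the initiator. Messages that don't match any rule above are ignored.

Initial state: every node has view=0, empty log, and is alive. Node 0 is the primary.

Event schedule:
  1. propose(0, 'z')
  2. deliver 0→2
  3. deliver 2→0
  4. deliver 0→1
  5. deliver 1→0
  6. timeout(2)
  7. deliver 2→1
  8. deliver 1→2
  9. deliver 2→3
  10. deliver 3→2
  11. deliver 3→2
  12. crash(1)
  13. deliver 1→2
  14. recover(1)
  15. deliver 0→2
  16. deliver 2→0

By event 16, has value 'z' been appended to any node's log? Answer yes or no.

1. propose(0,'z'):  nop
2. deliver 0→2:  <2:back v0 z>
3. deliver 2→0:  nop
4. deliver 0→1:  <1:back v0 z>
5. deliver 1→0:  <0:prim v0 z>
6. timeout(2):  <2:back v1 z>
7. deliver 2→1:  <1:prim v1 z>
8. deliver 1→2:  nop
9. deliver 2→3:  <3:back v1 ->
10. deliver 3→2:  nop
11. deliver 3→2:  nop
12. crash(1):  <1:✗prim v1 z>
13. deliver 1→2:  nop
14. recover(1):  <1:prim v1 z>
15. deliver 0→2:  nop
16. deliver 2→0:  <0:back v1 z>

yes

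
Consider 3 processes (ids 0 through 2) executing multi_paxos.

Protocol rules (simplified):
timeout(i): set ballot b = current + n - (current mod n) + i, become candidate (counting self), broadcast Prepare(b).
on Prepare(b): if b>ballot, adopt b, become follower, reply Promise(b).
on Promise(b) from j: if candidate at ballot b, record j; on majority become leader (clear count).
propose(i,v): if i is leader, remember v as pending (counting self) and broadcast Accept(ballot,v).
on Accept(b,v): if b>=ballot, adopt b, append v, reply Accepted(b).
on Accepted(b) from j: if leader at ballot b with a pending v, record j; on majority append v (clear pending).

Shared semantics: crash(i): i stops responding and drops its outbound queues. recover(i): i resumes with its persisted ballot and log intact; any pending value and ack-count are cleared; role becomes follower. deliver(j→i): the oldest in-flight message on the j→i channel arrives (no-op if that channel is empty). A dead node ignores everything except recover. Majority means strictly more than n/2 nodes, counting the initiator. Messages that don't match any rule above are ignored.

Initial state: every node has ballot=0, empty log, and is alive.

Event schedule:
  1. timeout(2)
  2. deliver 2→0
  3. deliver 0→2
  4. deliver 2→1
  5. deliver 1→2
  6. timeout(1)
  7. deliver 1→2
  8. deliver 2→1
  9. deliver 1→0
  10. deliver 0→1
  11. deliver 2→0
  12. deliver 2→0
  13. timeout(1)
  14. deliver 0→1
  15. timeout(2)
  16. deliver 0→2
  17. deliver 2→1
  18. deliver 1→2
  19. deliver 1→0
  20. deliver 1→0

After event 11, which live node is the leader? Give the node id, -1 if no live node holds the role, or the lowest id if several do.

e1 timeout(2): 2[cand,b=5,-]
e2 deliver 2→0: 0[foll,b=5,-]
e3 deliver 0→2: 2[lead,b=5,-]
e4 deliver 2→1: 1[foll,b=5,-]
e5 deliver 1→2: ·
e6 timeout(1): 1[cand,b=7,-]
e7 deliver 1→2: 2[foll,b=7,-]
e8 deliver 2→1: 1[lead,b=7,-]
e9 deliver 1→0: 0[foll,b=7,-]
e10 deliver 0→1: ·
e11 deliver 2→0: ·

1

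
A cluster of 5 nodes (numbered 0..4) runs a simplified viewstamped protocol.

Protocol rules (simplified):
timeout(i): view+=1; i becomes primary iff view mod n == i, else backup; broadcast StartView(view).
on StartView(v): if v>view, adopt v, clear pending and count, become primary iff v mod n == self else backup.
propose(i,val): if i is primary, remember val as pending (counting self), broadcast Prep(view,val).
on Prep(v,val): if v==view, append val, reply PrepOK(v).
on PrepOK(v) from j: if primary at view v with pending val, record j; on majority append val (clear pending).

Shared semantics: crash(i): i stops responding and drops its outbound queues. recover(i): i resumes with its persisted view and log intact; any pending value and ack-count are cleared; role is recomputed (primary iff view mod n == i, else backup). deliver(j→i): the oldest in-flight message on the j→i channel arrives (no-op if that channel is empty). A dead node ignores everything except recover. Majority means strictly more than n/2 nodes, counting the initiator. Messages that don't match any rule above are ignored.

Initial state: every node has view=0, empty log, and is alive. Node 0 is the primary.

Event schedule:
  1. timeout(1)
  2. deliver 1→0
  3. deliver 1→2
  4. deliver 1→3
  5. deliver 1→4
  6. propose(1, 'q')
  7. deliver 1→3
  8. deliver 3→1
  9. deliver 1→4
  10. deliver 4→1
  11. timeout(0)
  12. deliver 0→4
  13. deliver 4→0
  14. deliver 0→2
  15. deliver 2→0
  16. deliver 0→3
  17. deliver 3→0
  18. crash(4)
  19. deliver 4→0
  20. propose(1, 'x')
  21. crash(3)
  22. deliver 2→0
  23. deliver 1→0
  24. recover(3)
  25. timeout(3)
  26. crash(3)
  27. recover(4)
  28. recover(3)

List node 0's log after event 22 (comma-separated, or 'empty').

1. timeout(1):  <1:prim v1 ->
2. deliver 1→0:  <0:back v1 ->
3. deliver 1→2:  <2:back v1 ->
4. deliver 1→3:  <3:back v1 ->
5. deliver 1→4:  <4:back v1 ->
6. propose(1,'q'):  nop
7. deliver 1→3:  <3:back v1 q>
8. deliver 3→1:  nop
9. deliver 1→4:  <4:back v1 q>
10. deliver 4→1:  <1:prim v1 q>
11. timeout(0):  <0:back v2 ->
12. deliver 0→4:  <4:back v2 q>
13. deliver 4→0:  nop
14. deliver 0→2:  <2:prim v2 ->
15. deliver 2→0:  nop
16. deliver 0→3:  <3:back v2 q>
17. deliver 3→0:  nop
18. crash(4):  <4:✗back v2 q>
19. deliver 4→0:  nop
20. propose(1,'x'):  nop
21. crash(3):  <3:✗back v2 q>
22. deliver 2→0:  nop

empty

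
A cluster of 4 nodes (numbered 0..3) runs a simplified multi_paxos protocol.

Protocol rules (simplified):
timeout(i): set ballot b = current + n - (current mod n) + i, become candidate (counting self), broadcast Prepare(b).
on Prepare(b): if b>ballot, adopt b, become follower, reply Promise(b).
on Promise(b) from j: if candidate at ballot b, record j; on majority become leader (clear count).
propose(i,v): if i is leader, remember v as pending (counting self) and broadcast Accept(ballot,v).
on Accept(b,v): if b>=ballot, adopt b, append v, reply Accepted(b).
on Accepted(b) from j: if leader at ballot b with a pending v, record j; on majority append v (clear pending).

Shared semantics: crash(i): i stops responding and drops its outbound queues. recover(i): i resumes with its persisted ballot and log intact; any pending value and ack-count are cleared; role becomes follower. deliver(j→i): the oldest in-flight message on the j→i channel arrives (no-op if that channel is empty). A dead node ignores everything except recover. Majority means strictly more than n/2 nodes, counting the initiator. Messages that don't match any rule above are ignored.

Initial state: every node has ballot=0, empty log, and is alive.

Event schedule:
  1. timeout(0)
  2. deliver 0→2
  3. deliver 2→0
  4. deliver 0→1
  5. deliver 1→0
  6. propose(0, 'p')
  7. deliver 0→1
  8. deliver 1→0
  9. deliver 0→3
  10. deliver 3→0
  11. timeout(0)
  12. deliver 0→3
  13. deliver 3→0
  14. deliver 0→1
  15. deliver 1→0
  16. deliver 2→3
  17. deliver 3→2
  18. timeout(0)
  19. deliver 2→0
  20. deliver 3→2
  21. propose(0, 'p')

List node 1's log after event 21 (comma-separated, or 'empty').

step 1 timeout(0): 0={cand,b=4,log=-}
step 2 deliver 0→2: 2={foll,b=4,log=-}
step 3 deliver 2→0: —
step 4 deliver 0→1: 1={foll,b=4,log=-}
step 5 deliver 1→0: 0={lead,b=4,log=-}
step 6 propose(0,'p'): —
step 7 deliver 0→1: 1={foll,b=4,log=p}
step 8 deliver 1→0: —
step 9 deliver 0→3: 3={foll,b=4,log=-}
step 10 deliver 3→0: —
step 11 timeout(0): 0={cand,b=8,log=-}
step 12 deliver 0→3: 3={foll,b=4,log=p}
step 13 deliver 3→0: —
step 14 deliver 0→1: 1={foll,b=8,log=p}
step 15 deliver 1→0: —
step 16 deliver 2→3: —
step 17 deliver 3→2: —
step 18 timeout(0): 0={cand,b=12,log=-}
step 19 deliver 2→0: —
step 20 deliver 3→2: —
step 21 propose(0,'p'): —

p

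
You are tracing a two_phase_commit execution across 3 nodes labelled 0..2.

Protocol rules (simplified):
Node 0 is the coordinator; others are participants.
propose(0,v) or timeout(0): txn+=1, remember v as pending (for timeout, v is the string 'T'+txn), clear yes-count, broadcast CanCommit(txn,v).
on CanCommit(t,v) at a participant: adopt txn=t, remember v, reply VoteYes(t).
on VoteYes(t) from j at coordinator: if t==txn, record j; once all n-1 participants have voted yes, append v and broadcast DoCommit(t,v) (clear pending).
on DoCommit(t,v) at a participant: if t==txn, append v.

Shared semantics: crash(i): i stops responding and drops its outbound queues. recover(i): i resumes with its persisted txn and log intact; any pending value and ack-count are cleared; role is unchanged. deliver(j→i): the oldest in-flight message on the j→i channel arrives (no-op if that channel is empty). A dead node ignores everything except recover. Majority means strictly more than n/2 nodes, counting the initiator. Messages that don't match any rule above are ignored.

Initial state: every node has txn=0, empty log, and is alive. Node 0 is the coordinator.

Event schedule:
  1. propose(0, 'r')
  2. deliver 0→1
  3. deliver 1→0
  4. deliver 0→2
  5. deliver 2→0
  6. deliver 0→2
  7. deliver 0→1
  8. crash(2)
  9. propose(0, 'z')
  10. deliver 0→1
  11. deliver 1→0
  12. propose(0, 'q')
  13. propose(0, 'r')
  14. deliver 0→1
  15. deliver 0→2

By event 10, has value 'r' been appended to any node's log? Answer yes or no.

yes

step 1 propose(0,'r'): 0={coor,t=1,log=-}
step 2 deliver 0→1: 1={part,t=1,log=-}
step 3 deliver 1→0: —
step 4 deliver 0→2: 2={part,t=1,log=-}
step 5 deliver 2→0: 0={coor,t=1,log=r}
step 6 deliver 0→2: 2={part,t=1,log=r}
step 7 deliver 0→1: 1={part,t=1,log=r}
step 8 crash(2): 2={✗part,t=1,log=r}
step 9 propose(0,'z'): 0={coor,t=2,log=r}
step 10 deliver 0→1: 1={part,t=2,log=r}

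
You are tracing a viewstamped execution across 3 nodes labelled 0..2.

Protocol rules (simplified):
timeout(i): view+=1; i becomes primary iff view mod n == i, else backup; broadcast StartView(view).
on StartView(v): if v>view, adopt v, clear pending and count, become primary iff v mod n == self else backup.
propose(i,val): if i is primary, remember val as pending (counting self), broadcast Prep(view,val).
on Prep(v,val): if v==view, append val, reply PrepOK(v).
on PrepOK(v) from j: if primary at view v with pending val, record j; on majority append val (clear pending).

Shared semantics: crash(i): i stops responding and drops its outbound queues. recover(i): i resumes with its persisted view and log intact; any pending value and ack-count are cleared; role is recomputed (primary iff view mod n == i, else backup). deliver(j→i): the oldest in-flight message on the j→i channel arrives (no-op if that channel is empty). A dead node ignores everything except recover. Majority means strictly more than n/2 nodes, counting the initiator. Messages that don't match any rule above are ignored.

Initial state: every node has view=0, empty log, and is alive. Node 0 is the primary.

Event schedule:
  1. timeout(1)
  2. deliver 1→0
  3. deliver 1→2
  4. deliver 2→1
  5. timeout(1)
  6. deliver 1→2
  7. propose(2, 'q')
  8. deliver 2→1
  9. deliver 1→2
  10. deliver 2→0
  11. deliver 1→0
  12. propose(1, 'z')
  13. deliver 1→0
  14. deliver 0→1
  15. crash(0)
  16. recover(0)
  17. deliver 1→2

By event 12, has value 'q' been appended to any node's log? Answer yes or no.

1. timeout(1):  <1:prim v1 ->
2. deliver 1→0:  <0:back v1 ->
3. deliver 1→2:  <2:back v1 ->
4. deliver 2→1:  nop
5. timeout(1):  <1:back v2 ->
6. deliver 1→2:  <2:prim v2 ->
7. propose(2,'q'):  nop
8. deliver 2→1:  <1:back v2 q>
9. deliver 1→2:  <2:prim v2 q>
10. deliver 2→0:  nop
11. deliver 1→0:  <0:back v2 ->
12. propose(1,'z'):  nop

yes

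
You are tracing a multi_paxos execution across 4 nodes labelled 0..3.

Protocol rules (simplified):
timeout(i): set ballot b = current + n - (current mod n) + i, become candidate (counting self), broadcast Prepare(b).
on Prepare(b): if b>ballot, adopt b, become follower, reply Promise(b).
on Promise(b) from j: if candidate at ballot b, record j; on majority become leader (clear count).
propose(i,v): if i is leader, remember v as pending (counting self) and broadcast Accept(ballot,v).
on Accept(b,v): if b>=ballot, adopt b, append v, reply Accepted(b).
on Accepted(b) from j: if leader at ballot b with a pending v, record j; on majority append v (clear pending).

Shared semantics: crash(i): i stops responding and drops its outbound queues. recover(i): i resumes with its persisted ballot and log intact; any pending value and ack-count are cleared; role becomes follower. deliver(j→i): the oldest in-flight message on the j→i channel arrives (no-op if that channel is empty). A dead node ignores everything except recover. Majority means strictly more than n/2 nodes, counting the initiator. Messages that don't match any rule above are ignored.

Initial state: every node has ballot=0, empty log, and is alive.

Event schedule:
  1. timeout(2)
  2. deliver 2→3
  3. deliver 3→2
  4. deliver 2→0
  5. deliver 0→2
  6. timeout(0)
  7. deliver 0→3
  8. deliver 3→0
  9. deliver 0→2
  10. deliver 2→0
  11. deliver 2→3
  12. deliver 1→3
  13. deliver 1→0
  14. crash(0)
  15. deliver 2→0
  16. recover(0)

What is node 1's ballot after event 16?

0

after 1 — timeout(2): n2:cand/b6/[-]
after 2 — deliver 2→3: n3:foll/b6/[-]
after 3 — deliver 3→2: ·
after 4 — deliver 2→0: n0:foll/b6/[-]
after 5 — deliver 0→2: n2:lead/b6/[-]
after 6 — timeout(0): n0:cand/b8/[-]
after 7 — deliver 0→3: n3:foll/b8/[-]
after 8 — deliver 3→0: ·
after 9 — deliver 0→2: n2:foll/b8/[-]
after 10 — deliver 2→0: n0:lead/b8/[-]
after 11 — deliver 2→3: ·
after 12 — deliver 1→3: ·
after 13 — deliver 1→0: ·
after 14 — crash(0): n0:✗lead/b8/[-]
after 15 — deliver 2→0: ·
after 16 — recover(0): n0:foll/b8/[-]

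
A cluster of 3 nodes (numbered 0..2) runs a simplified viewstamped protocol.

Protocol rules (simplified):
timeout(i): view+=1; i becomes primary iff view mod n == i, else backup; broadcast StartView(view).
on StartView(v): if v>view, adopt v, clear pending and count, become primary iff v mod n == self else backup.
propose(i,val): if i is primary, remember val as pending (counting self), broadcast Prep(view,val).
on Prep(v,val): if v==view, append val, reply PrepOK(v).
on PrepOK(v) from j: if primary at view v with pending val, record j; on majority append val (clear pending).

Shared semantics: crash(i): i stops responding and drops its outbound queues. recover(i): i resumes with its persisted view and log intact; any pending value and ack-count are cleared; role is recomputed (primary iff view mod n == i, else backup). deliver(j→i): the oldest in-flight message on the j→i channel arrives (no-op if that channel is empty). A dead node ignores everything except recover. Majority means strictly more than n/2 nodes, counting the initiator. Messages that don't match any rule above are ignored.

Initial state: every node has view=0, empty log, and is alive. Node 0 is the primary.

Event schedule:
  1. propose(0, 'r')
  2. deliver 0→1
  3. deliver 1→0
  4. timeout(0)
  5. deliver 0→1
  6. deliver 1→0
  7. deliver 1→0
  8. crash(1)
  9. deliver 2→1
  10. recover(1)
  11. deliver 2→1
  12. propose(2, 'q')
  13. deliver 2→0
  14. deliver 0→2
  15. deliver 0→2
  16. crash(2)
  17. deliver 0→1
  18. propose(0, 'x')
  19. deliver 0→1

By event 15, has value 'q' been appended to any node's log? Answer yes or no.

no

after 1 — propose(0,'r'): ·
after 2 — deliver 0→1: n1:back/v0/[r]
after 3 — deliver 1→0: n0:prim/v0/[r]
after 4 — timeout(0): n0:back/v1/[r]
after 5 — deliver 0→1: n1:prim/v1/[r]
after 6 — deliver 1→0: ·
after 7 — deliver 1→0: ·
after 8 — crash(1): n1:✗prim/v1/[r]
after 9 — deliver 2→1: ·
after 10 — recover(1): n1:prim/v1/[r]
after 11 — deliver 2→1: ·
after 12 — propose(2,'q'): ·
after 13 — deliver 2→0: ·
after 14 — deliver 0→2: n2:back/v0/[r]
after 15 — deliver 0→2: n2:back/v1/[r]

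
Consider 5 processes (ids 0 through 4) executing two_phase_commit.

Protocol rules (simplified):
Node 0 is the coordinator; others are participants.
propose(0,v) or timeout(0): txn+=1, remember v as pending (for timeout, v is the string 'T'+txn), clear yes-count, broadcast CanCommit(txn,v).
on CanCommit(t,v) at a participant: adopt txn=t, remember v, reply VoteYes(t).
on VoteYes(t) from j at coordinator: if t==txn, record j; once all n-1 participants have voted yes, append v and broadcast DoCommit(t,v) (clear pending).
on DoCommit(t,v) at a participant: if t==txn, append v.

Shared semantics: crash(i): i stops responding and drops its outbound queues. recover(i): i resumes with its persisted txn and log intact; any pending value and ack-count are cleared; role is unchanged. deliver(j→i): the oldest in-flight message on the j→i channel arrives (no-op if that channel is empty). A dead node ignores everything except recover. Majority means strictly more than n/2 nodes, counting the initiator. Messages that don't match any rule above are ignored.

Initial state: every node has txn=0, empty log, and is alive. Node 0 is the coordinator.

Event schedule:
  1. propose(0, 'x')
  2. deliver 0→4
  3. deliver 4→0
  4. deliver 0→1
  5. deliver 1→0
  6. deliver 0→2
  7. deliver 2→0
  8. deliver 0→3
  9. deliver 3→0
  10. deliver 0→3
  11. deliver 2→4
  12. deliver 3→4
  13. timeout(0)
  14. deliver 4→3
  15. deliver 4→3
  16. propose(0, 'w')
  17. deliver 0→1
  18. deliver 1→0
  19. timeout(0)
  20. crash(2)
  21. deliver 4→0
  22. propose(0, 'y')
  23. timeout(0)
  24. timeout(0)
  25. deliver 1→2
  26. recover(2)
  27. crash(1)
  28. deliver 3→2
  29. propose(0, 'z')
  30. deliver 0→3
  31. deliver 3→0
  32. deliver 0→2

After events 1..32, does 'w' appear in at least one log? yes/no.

no

e1 propose(0,'x'): 0[coor,t=1,-]
e2 deliver 0→4: 4[part,t=1,-]
e3 deliver 4→0: ·
e4 deliver 0→1: 1[part,t=1,-]
e5 deliver 1→0: ·
e6 deliver 0→2: 2[part,t=1,-]
e7 deliver 2→0: ·
e8 deliver 0→3: 3[part,t=1,-]
e9 deliver 3→0: 0[coor,t=1,x]
e10 deliver 0→3: 3[part,t=1,x]
e11 deliver 2→4: ·
e12 deliver 3→4: ·
e13 timeout(0): 0[coor,t=2,x]
e14 deliver 4→3: ·
e15 deliver 4→3: ·
e16 propose(0,'w'): 0[coor,t=3,x]
e17 deliver 0→1: 1[part,t=1,x]
e18 deliver 1→0: ·
e19 timeout(0): 0[coor,t=4,x]
e20 crash(2): 2[✗part,t=1,-]
e21 deliver 4→0: ·
e22 propose(0,'y'): 0[coor,t=5,x]
e23 timeout(0): 0[coor,t=6,x]
e24 timeout(0): 0[coor,t=7,x]
e25 deliver 1→2: ·
e26 recover(2): 2[part,t=1,-]
e27 crash(1): 1[✗part,t=1,x]
e28 deliver 3→2: ·
e29 propose(0,'z'): 0[coor,t=8,x]
e30 deliver 0→3: 3[part,t=2,x]
e31 deliver 3→0: ·
e32 deliver 0→2: 2[part,t=1,x]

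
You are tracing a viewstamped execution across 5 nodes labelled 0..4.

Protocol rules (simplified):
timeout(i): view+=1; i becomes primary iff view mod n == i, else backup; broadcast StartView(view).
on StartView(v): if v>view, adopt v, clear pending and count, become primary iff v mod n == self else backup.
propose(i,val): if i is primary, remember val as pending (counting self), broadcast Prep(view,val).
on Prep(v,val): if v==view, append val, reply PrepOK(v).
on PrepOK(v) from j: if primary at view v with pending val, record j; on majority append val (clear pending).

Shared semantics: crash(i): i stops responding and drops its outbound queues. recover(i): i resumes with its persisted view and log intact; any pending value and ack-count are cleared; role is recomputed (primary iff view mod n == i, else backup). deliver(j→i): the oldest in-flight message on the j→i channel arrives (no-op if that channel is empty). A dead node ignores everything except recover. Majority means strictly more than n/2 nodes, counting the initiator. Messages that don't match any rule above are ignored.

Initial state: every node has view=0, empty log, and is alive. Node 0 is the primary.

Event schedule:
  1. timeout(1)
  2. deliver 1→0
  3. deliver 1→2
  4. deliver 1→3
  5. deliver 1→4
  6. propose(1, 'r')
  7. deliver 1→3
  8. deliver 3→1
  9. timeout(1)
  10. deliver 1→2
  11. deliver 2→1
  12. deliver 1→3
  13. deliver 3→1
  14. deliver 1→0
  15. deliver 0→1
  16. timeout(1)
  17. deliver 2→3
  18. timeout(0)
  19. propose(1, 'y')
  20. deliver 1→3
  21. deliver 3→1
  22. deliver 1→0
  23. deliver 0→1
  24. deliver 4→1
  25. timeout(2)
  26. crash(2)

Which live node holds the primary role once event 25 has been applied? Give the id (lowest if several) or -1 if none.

[1] timeout(1) → N1(prim v1 [-])
[2] deliver 1→0 → N0(back v1 [-])
[3] deliver 1→2 → N2(back v1 [-])
[4] deliver 1→3 → N3(back v1 [-])
[5] deliver 1→4 → N4(back v1 [-])
[6] propose(1,'r') → ∅
[7] deliver 1→3 → N3(back v1 [r])
[8] deliver 3→1 → ∅
[9] timeout(1) → N1(back v2 [-])
[10] deliver 1→2 → N2(back v1 [r])
[11] deliver 2→1 → ∅
[12] deliver 1→3 → N3(back v2 [r])
[13] deliver 3→1 → ∅
[14] deliver 1→0 → N0(back v1 [r])
[15] deliver 0→1 → ∅
[16] timeout(1) → N1(back v3 [-])
[17] deliver 2→3 → ∅
[18] timeout(0) → N0(back v2 [r])
[19] propose(1,'y') → ∅
[20] deliver 1→3 → N3(prim v3 [r])
[21] deliver 3→1 → ∅
[22] deliver 1→0 → ∅
[23] deliver 0→1 → ∅
[24] deliver 4→1 → ∅
[25] timeout(2) → N2(prim v2 [r])

2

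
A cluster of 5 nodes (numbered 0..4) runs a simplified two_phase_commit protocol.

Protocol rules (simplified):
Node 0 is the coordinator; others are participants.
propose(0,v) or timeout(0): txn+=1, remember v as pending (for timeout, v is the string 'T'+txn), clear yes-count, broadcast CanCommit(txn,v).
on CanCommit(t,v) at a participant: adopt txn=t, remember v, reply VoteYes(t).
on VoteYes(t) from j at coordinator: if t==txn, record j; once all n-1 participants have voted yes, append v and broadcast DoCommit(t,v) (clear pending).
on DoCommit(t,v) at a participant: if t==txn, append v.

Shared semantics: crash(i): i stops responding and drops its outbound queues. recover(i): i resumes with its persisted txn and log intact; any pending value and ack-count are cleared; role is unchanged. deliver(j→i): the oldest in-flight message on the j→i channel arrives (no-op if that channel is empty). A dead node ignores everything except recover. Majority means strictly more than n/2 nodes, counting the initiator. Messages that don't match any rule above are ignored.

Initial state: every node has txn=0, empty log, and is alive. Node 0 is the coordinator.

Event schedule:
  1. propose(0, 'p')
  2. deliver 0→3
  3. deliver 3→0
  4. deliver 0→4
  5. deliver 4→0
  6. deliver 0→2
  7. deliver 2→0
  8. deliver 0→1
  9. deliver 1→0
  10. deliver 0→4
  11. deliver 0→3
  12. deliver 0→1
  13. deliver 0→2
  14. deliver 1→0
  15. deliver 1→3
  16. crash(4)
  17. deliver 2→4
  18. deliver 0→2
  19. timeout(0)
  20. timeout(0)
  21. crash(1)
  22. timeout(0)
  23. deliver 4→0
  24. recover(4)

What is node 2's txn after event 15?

[1] propose(0,'p') → N0(coor t1 [-])
[2] deliver 0→3 → N3(part t1 [-])
[3] deliver 3→0 → ∅
[4] deliver 0→4 → N4(part t1 [-])
[5] deliver 4→0 → ∅
[6] deliver 0→2 → N2(part t1 [-])
[7] deliver 2→0 → ∅
[8] deliver 0→1 → N1(part t1 [-])
[9] deliver 1→0 → N0(coor t1 [p])
[10] deliver 0→4 → N4(part t1 [p])
[11] deliver 0→3 → N3(part t1 [p])
[12] deliver 0→1 → N1(part t1 [p])
[13] deliver 0→2 → N2(part t1 [p])
[14] deliver 1→0 → ∅
[15] deliver 1→3 → ∅

1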